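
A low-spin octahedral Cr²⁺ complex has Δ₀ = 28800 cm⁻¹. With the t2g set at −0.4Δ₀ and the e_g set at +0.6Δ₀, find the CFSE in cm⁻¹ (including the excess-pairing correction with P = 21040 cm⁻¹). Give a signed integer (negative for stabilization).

Cr sits in group 6; removing 2 electrons leaves Cr²⁺ with 6 − 2 = 4 d electrons.
Configuration: t2g^4 e_g^0.
Orbital CFSE = 4(-0.4) + 0(0.6) = -1.6Δ₀ = -1.6 × 28800 = -46080 cm⁻¹.
Relative to high-spin t2g^3 e_g^1 (0 paired), the low-spin configuration has 1 additional pair, contributing +1 × 21040 = +21040 cm⁻¹.
Net CFSE = -46080 + 21040 = -25040 cm⁻¹.

-25040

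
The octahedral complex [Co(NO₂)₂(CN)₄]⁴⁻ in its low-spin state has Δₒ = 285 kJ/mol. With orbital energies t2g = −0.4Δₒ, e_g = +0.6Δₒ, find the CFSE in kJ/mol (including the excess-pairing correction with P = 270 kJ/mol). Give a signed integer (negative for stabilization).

-243

Ligand charges: 2×(-1) from NO₂⁻ and 4×(-1) from CN⁻ sum to -6; with overall charge -4, Co is +2.
Co²⁺: group 9, so d-count = 9 − 2 = 7.
The d⁷ electrons fill as t2g^6 e_g^1.
CFSE(orbital) = 6×(-0.4Δₒ) + 1×(0.6Δₒ) = -1.8Δₒ; with Δₒ = 285 kJ/mol that is -513 kJ/mol.
Relative to high-spin t2g^5 e_g^2 (2 paired), the low-spin configuration has 1 additional pair, contributing +1 × 270 = +270 kJ/mol.
Net CFSE = -513 + 270 = -243 kJ/mol.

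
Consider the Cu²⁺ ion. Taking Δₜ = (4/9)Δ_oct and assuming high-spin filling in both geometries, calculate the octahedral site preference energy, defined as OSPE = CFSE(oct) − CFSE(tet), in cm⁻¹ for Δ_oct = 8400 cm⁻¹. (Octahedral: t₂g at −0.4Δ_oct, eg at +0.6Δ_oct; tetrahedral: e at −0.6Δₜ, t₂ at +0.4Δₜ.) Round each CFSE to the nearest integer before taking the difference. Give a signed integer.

Group 11 minus oxidation state +2 gives a d⁹ configuration for Cu²⁺.
Octahedral (high-spin): t2g^6 e_g^3, CFSE = 6(−0.4) + 3(+0.6) = -0.6Δ_oct = -0.6 × 8400 = -5040 cm⁻¹.
In a tetrahedral site the filling is e^4 t2^5: CFSE(tet) = -0.4Δₜ = -0.4 × (4/9)(8400) = -1493 cm⁻¹.
Subtracting, OSPE = -5040 − (-1493) = -3547 cm⁻¹.

-3547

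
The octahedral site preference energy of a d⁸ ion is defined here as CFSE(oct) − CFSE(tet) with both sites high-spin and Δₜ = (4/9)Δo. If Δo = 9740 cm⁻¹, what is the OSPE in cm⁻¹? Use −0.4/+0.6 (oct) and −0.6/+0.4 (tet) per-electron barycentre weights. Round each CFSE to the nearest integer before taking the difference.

Octahedral (high-spin): t2g^6 e_g^2, CFSE = 6(−0.4) + 2(+0.6) = -1.2Δo = -1.2 × 9740 = -11688 cm⁻¹.
In a tetrahedral site the filling is e^4 t2^4: CFSE(tet) = -0.8Δₜ = -0.8 × (4/9)(9740) = -3463 cm⁻¹.
OSPE = CFSE(oct) − CFSE(tet) = -11688 − (-3463) = -8225 cm⁻¹.

-8225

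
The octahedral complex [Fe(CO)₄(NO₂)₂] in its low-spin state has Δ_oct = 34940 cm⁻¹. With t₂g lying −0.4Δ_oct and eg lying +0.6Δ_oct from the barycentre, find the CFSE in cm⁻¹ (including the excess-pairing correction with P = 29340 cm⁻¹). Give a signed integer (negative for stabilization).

Ligand charges: 4×(+0) from CO and 2×(-1) from NO₂⁻ sum to -2; with overall charge +0, Fe is +2.
Group 8 minus oxidation state +2 gives a d⁶ configuration for Fe²⁺.
The d⁶ electrons fill as t₂g⁶ eg⁰.
CFSE(orbital) = 6×(-0.4Δ_oct) + 0×(0.6Δ_oct) = -2.4Δ_oct; with Δ_oct = 34940 cm⁻¹ that is -83856 cm⁻¹.
Relative to high-spin t₂g⁴ eg² (1 paired), the low-spin configuration has 2 additional pairs, contributing +2 × 29340 = +58680 cm⁻¹.
Combining: -83856 + 58680 = -25176 cm⁻¹.

-25176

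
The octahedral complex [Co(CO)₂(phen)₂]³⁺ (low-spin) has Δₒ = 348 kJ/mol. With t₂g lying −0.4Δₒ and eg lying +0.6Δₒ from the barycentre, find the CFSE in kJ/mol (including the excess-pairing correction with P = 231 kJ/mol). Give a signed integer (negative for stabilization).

-373

Ligand charges: 2×(+0) from CO and 2×(+0) from phen sum to +0; with overall charge +3, Co is +3.
Group 9 minus oxidation state +3 gives a d⁶ configuration for Co³⁺.
Configuration: t₂g⁶ eg⁰.
CFSE(orbital) = 6×(-0.4Δₒ) + 0×(0.6Δₒ) = -2.4Δₒ; with Δₒ = 348 kJ/mol that is -835 kJ/mol.
Pairing penalty: 3 pairs vs 1 in the high-spin reference → 2 extra × P = 462 kJ/mol.
Net CFSE = -835 + 462 = -373 kJ/mol.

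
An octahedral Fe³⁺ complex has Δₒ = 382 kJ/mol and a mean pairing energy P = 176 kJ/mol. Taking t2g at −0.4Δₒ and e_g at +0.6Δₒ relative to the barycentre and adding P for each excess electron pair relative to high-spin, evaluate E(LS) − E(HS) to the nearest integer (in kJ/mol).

-412

Fe sits in group 8; removing 3 electrons leaves Fe³⁺ with 8 − 3 = 5 d electrons.
In the high-spin limit (t2g^3 e_g^2) the orbital term is 0.0Δₒ = 0 kJ/mol, with no excess pairing.
Low-spin t2g^5 e_g^0 gives -2.0Δₒ = -764 kJ/mol, but forming 2 extra pairs costs 2P = 352 kJ/mol, so E(LS) = -764 + 352 = -412 kJ/mol.
The difference is -412 − (0) = -412 kJ/mol, so low-spin lies lower.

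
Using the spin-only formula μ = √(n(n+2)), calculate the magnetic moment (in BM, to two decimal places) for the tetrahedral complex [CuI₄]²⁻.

Each I⁻ contributes -1; 4 × (-1) = -4. With overall charge -2, Cu is in the +2 oxidation state.
Cu²⁺: group 11, so d-count = 11 − 2 = 9.
Tetrahedral fields are weak (Δₜ ≈ 4/9 Δₒ), so electrons fill high-spin.
Configuration: e⁴ t₂⁵ → 1 unpaired electron.
μ(spin-only) = √[1(1+2)] = √3 ≈ 1.73 BM.

1.73 BM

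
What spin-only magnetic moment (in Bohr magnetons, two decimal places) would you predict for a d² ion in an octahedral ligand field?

For octahedral d² the high- and low-spin configurations coincide.
Configuration: t₂g² eg⁰ → 2 unpaired electrons.
μ(spin-only) = √[2(2+2)] = √8 ≈ 2.83 Bohr magnetons.

2.83 Bohr magnetons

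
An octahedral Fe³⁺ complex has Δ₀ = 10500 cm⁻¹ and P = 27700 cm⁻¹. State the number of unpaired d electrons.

Group 8 minus oxidation state +3 gives a d⁵ configuration for Fe³⁺.
Δ₀ < P, so pairing is avoided: the ground state is high-spin.
That gives t₂g³ eg².
Unpaired electrons: 5.

5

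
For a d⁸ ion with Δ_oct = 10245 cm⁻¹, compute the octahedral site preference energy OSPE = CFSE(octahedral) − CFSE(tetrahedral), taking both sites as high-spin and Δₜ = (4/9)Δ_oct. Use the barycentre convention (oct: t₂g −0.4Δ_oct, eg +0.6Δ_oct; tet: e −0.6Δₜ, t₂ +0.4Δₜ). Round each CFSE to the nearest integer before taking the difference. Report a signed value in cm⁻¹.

In an octahedral site d⁸ (HS) is t2g^6 e_g^2, giving CFSE(oct) = -1.2Δ_oct = -12294 cm⁻¹.
Tetrahedral e^4 t2^4 gives -0.8Δₜ = -0.8 × (4/9) × 10245 = -3643 cm⁻¹.
Subtracting, OSPE = -12294 − (-3643) = -8651 cm⁻¹.

-8651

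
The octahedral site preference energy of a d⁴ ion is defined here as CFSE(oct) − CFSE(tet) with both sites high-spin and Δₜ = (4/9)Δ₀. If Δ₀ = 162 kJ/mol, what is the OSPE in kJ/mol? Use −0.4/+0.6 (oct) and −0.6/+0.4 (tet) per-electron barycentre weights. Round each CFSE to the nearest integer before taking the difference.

Octahedral (high-spin): t₂g³ eg¹, CFSE = 3(−0.4) + 1(+0.6) = -0.6Δ₀ = -0.6 × 162 = -97 kJ/mol.
Tetrahedral: e² t₂², CFSE = 2(−0.6) + 2(+0.4) = -0.4Δₜ = -0.4 × (4/9) × 162 = -29 kJ/mol.
Subtracting, OSPE = -97 − (-29) = -68 kJ/mol.

-68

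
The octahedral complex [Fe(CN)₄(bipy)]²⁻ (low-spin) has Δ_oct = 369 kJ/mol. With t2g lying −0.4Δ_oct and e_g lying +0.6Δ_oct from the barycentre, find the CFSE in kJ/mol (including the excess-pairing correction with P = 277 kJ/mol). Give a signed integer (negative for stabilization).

-332

Ligand charges: 4×(-1) from CN⁻ and 1×(+0) from bipy sum to -4; with overall charge -2, Fe is +2.
Fe sits in group 8; removing 2 electrons leaves Fe²⁺ with 8 − 2 = 6 d electrons.
Electron filling gives t2g^6 e_g^0.
Orbital CFSE = 6(-0.4) + 0(0.6) = -2.4Δ_oct = -2.4 × 369 = -886 kJ/mol.
Pairing penalty: 3 pairs vs 1 in the high-spin reference → 2 extra × P = 554 kJ/mol.
Overall CFSE = -886 + 554 = -332 kJ/mol.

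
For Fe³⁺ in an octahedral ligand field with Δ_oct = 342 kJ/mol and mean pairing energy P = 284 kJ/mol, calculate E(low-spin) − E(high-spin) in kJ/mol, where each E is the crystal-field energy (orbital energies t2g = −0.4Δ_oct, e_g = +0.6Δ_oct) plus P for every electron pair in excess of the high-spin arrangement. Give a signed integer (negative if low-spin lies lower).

Group 8 minus oxidation state +3 gives a d⁵ configuration for Fe³⁺.
In the high-spin limit (t2g^3 e_g^2) the orbital term is 0.0Δ_oct = 0 kJ/mol, with no excess pairing.
Low-spin t2g^5 e_g^0 gives -2.0Δ_oct = -684 kJ/mol, but forming 2 extra pairs costs 2P = 568 kJ/mol, so E(LS) = -684 + 568 = -116 kJ/mol.
The difference is -116 − (0) = -116 kJ/mol, so low-spin lies lower.

-116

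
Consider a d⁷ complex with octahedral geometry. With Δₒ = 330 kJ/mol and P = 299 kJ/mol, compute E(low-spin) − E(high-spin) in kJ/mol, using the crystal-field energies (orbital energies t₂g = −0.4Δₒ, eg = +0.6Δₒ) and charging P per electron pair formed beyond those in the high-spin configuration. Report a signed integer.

-31

High-spin: t₂g⁵ eg², CFSE = -0.8Δₒ = -264 kJ/mol.
For low-spin the configuration is t₂g⁶ eg¹: orbital energy -1.8 × 330 = -594 kJ/mol, and 1 additional pair relative to high-spin adds 299 kJ/mol, giving -295 kJ/mol.
Thus E(LS) − E(HS) = -31 kJ/mol.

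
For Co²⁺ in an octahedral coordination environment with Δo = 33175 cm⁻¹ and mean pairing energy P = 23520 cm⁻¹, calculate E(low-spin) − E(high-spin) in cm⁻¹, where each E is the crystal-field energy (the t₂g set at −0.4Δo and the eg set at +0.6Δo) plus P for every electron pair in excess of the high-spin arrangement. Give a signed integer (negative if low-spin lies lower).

Co is in group 9, so Co²⁺ is d⁷ (9 − 2 = 7).
In the high-spin limit (t₂g⁵ eg²) the orbital term is -0.8Δo = -26540 cm⁻¹, with no excess pairing.
Low-spin: t₂g⁶ eg¹, orbital CFSE = -1.8Δo = -59715 cm⁻¹; plus 1 excess pair × P = +23520 cm⁻¹; total -36195 cm⁻¹.
Thus E(LS) − E(HS) = -9655 cm⁻¹.

-9655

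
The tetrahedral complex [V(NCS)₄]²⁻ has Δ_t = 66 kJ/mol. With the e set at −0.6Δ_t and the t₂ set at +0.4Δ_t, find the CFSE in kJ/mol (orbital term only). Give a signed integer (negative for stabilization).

-53

Each NCS⁻ contributes -1; 4 × (-1) = -4. With overall charge -2, V is in the +2 oxidation state.
Group 5 minus oxidation state +2 gives a d³ configuration for V²⁺.
Tetrahedral fields are weak (Δₜ ≈ 4/9 Δₒ), so electrons fill high-spin.
The d³ electrons fill as e² t₂¹.
Orbital CFSE = 2(-0.6) + 1(0.4) = -0.8Δ_t = -0.8 × 66 = -53 kJ/mol.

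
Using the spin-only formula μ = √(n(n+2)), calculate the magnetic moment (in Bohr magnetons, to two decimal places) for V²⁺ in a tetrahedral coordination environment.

3.87 Bohr magnetons

Group 5 minus oxidation state +2 gives a d³ configuration for V²⁺.
Tetrahedral fields are weak (Δₜ ≈ 4/9 Δₒ), so electrons fill high-spin.
Configuration: e² t₂¹ → 3 unpaired electrons.
μ(spin-only) = √[3(3+2)] = √15 ≈ 3.87 Bohr magnetons.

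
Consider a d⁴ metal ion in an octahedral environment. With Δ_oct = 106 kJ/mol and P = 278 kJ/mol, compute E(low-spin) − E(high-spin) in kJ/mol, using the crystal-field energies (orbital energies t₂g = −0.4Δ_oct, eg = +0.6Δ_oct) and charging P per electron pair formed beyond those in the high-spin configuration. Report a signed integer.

High-spin d⁴ fills as t₂g³ eg¹ with CFSE 3(−0.4) + 1(+0.6) = -0.6Δ_oct = -64 kJ/mol.
For low-spin the configuration is t₂g⁴ eg⁰: orbital energy -1.6 × 106 = -170 kJ/mol, and 1 additional pair relative to high-spin adds 278 kJ/mol, giving 108 kJ/mol.
Thus E(LS) − E(HS) = 172 kJ/mol.

172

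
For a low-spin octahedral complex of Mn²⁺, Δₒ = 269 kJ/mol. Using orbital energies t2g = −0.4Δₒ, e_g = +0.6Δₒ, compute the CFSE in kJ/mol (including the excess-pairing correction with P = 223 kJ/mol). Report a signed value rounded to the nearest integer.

-92

Group 7 minus oxidation state +2 gives a d⁵ configuration for Mn²⁺.
Configuration: t2g^5 e_g^0.
CFSE(orbital) = 5×(-0.4Δₒ) + 0×(0.6Δₒ) = -2.0Δₒ; with Δₒ = 269 kJ/mol that is -538 kJ/mol.
Pairing penalty: 2 pairs vs 0 in the high-spin reference → 2 extra × P = 446 kJ/mol.
Combining: -538 + 446 = -92 kJ/mol.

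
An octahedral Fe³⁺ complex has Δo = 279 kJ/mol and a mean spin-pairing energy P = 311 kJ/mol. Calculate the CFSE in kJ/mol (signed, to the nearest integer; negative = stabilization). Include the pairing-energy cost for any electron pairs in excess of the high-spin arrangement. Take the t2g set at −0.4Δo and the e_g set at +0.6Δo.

Fe³⁺: group 8, so d-count = 8 − 3 = 5.
Since Δo = 279 kJ/mol < P = 311 kJ/mol, the complex adopts the high-spin configuration.
Configuration: t2g^3 e_g^2.
Orbital CFSE = 0.0Δo = 0.0 × 279 = 0 kJ/mol.
High-spin has no excess pairs, so no pairing correction applies.

0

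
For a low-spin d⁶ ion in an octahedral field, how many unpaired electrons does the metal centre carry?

Configuration: t2g^6 e_g^0, giving 0 unpaired electrons.

0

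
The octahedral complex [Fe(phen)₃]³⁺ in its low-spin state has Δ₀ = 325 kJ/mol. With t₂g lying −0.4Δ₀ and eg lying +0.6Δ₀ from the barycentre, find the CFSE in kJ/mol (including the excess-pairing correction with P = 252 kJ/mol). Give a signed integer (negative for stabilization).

phen is neutral, so the +3 overall charge sits on Fe: oxidation state +3.
Fe is in group 8, so Fe³⁺ is d⁵ (8 − 3 = 5).
The d⁵ electrons fill as t₂g⁵ eg⁰.
Orbital CFSE = 5(-0.4) + 0(0.6) = -2.0Δ₀ = -2.0 × 325 = -650 kJ/mol.
Pairing penalty: 2 pairs vs 0 in the high-spin reference → 2 extra × P = 504 kJ/mol.
Net CFSE = -650 + 504 = -146 kJ/mol.

-146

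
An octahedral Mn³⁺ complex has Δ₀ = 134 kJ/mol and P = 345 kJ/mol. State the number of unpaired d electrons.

4

Mn is in group 7, so Mn³⁺ is d⁴ (7 − 3 = 4).
Δ₀ < P, so pairing is avoided: the ground state is high-spin.
That gives t₂g³ eg¹.
Unpaired electrons: 4.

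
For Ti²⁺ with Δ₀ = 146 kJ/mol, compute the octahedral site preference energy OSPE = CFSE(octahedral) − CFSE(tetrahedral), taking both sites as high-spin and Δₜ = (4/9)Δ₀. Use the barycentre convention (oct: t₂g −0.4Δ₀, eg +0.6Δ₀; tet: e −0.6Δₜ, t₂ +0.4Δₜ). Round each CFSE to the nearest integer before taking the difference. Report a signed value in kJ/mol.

-39

Ti²⁺: group 4, so d-count = 4 − 2 = 2.
Octahedral high-spin t2g^2 e_g^0: CFSE = -0.8 × 146 = -117 kJ/mol.
Tetrahedral: e^2 t2^0, CFSE = 2(−0.6) + 0(+0.4) = -1.2Δₜ = -1.2 × (4/9) × 146 = -78 kJ/mol.
OSPE = CFSE(oct) − CFSE(tet) = -117 − (-78) = -39 kJ/mol.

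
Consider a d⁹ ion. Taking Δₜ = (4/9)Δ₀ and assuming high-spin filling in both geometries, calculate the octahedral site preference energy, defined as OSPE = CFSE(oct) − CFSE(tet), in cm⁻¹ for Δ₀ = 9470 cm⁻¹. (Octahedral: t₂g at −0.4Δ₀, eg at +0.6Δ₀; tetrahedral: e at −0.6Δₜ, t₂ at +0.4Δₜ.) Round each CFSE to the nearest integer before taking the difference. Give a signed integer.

Octahedral (high-spin): t2g^6 e_g^3, CFSE = 6(−0.4) + 3(+0.6) = -0.6Δ₀ = -0.6 × 9470 = -5682 cm⁻¹.
Tetrahedral e^4 t2^5 gives -0.4Δₜ = -0.4 × (4/9) × 9470 = -1684 cm⁻¹.
OSPE = -5682 − (-1684) = -3998 cm⁻¹.

-3998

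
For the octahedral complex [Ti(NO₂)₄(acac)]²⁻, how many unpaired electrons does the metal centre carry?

Ligand charges: 4×(-1) from NO₂⁻ and 1×(-1) from acac⁻ sum to -5; with overall charge -2, Ti is +3.
Group 4 minus oxidation state +3 gives a d¹ configuration for Ti³⁺.
Configuration: t2g^1 e_g^0, giving 1 unpaired electron.

1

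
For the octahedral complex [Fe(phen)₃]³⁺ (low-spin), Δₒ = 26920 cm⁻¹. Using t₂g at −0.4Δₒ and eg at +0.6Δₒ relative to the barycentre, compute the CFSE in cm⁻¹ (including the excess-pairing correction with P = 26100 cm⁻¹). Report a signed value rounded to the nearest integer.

-1640

phen is neutral, so the +3 overall charge sits on Fe: oxidation state +3.
Fe sits in group 8; removing 3 electrons leaves Fe³⁺ with 8 − 3 = 5 d electrons.
Configuration: t₂g⁵ eg⁰.
The orbital stabilization is -2.0Δₒ = -2.0 × 26920 = -53840 cm⁻¹.
Pairing penalty: 2 pairs vs 0 in the high-spin reference → 2 extra × P = 52200 cm⁻¹.
Net CFSE = -53840 + 52200 = -1640 cm⁻¹.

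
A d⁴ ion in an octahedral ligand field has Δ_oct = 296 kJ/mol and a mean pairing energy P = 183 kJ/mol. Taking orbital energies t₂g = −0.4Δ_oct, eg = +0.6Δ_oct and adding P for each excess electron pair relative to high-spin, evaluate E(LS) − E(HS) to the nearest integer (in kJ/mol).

-113

In the high-spin limit (t₂g³ eg¹) the orbital term is -0.6Δ_oct = -178 kJ/mol, with no excess pairing.
Low-spin t₂g⁴ eg⁰ gives -1.6Δ_oct = -474 kJ/mol, but forming 1 extra pair costs 1P = 183 kJ/mol, so E(LS) = -474 + 183 = -291 kJ/mol.
Thus E(LS) − E(HS) = -113 kJ/mol.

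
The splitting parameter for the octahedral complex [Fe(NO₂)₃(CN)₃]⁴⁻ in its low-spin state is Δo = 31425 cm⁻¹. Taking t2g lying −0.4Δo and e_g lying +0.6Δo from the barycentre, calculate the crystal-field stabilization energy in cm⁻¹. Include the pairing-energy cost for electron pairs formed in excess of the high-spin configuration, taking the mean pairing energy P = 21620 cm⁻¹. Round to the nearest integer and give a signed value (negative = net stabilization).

Ligand charges: 3×(-1) from NO₂⁻ and 3×(-1) from CN⁻ sum to -6; with overall charge -4, Fe is +2.
Fe sits in group 8; removing 2 electrons leaves Fe²⁺ with 8 − 2 = 6 d electrons.
Configuration: t2g^6 e_g^0.
CFSE(orbital) = 6×(-0.4Δo) + 0×(0.6Δo) = -2.4Δo; with Δo = 31425 cm⁻¹ that is -75420 cm⁻¹.
Relative to high-spin t2g^4 e_g^2 (1 paired), the low-spin configuration has 2 additional pairs, contributing +2 × 21620 = +43240 cm⁻¹.
Combining: -75420 + 43240 = -32180 cm⁻¹.

-32180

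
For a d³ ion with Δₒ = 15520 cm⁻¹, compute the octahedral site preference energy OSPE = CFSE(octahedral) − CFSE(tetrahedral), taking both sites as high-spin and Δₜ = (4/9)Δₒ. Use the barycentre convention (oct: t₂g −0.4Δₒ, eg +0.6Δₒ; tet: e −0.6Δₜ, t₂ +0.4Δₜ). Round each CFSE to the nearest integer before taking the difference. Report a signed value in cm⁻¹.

-13106

In an octahedral site d³ (HS) is t₂g³ eg⁰, giving CFSE(oct) = -1.2Δₒ = -18624 cm⁻¹.
Tetrahedral e² t₂¹ gives -0.8Δₜ = -0.8 × (4/9) × 15520 = -5518 cm⁻¹.
Subtracting, OSPE = -18624 − (-5518) = -13106 cm⁻¹.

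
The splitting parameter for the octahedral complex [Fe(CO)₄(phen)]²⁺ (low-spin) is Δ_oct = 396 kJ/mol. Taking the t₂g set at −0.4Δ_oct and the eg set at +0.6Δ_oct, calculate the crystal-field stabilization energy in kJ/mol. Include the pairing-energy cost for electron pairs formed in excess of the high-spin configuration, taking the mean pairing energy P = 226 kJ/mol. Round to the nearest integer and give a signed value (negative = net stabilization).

Ligand charges: 4×(+0) from CO and 1×(+0) from phen sum to +0; with overall charge +2, Fe is +2.
Group 8 minus oxidation state +2 gives a d⁶ configuration for Fe²⁺.
Electron filling gives t₂g⁶ eg⁰.
Orbital CFSE = 6(-0.4) + 0(0.6) = -2.4Δ_oct = -2.4 × 396 = -950 kJ/mol.
High-spin d⁶ would be t₂g⁴ eg² with 1 pair; low-spin has 3, so 2 excess pairs cost +2P = +452 kJ/mol.
Combining: -950 + 452 = -498 kJ/mol.

-498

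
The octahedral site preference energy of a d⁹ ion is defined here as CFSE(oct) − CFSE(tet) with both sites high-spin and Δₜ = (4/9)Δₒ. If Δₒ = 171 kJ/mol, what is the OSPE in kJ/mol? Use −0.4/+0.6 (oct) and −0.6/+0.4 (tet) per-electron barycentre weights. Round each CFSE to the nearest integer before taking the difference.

In an octahedral site d⁹ (HS) is t2g^6 e_g^3, giving CFSE(oct) = -0.6Δₒ = -103 kJ/mol.
Tetrahedral: e^4 t2^5, CFSE = 4(−0.6) + 5(+0.4) = -0.4Δₜ = -0.4 × (4/9) × 171 = -30 kJ/mol.
OSPE = CFSE(oct) − CFSE(tet) = -103 − (-30) = -73 kJ/mol.

-73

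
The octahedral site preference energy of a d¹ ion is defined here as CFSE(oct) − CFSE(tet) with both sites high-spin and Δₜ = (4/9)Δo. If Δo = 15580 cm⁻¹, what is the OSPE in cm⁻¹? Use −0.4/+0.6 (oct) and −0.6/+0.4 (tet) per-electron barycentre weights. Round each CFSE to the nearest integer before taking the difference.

-2077

In an octahedral site d¹ (HS) is t2g^1 e_g^0, giving CFSE(oct) = -0.4Δo = -6232 cm⁻¹.
Tetrahedral e^1 t2^0 gives -0.6Δₜ = -0.6 × (4/9) × 15580 = -4155 cm⁻¹.
OSPE = CFSE(oct) − CFSE(tet) = -6232 − (-4155) = -2077 cm⁻¹.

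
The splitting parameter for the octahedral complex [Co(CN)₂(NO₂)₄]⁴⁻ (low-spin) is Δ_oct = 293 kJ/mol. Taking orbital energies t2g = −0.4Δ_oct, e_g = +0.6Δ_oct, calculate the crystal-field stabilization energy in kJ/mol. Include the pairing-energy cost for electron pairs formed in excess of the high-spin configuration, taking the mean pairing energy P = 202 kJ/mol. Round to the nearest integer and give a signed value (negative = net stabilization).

-325

Ligand charges: 2×(-1) from CN⁻ and 4×(-1) from NO₂⁻ sum to -6; with overall charge -4, Co is +2.
Co²⁺: group 9, so d-count = 9 − 2 = 7.
Electron filling gives t2g^6 e_g^1.
The orbital stabilization is -1.8Δ_oct = -1.8 × 293 = -527 kJ/mol.
Relative to high-spin t2g^5 e_g^2 (2 paired), the low-spin configuration has 1 additional pair, contributing +1 × 202 = +202 kJ/mol.
Net CFSE = -527 + 202 = -325 kJ/mol.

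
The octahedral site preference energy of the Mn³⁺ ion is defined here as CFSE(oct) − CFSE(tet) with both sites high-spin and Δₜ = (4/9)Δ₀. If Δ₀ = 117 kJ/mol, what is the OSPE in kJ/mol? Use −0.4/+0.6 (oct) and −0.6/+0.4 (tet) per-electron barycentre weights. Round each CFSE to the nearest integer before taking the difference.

-49

Group 7 minus oxidation state +3 gives a d⁴ configuration for Mn³⁺.
Octahedral (high-spin): t₂g³ eg¹, CFSE = 3(−0.4) + 1(+0.6) = -0.6Δ₀ = -0.6 × 117 = -70 kJ/mol.
Tetrahedral e² t₂² gives -0.4Δₜ = -0.4 × (4/9) × 117 = -21 kJ/mol.
OSPE = CFSE(oct) − CFSE(tet) = -70 − (-21) = -49 kJ/mol.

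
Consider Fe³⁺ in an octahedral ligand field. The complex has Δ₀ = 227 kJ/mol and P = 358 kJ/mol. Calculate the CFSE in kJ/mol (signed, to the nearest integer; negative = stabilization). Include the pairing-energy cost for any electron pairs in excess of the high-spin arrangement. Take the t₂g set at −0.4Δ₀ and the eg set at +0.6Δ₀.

0

Fe is in group 8, so Fe³⁺ is d⁵ (8 − 3 = 5).
Here Δ₀ < P (227 < 358), so the high-spin state is favoured.
Filling d⁵ accordingly: t₂g³ eg².
Orbital CFSE = 0.0Δ₀ = 0.0 × 227 = 0 kJ/mol.
High-spin has no excess pairs, so no pairing correction applies.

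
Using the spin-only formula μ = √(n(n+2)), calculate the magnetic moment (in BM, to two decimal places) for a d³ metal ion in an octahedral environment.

3.87 BM

Configuration: t2g^3 e_g^0 → 3 unpaired electrons.
μ(spin-only) = √[3(3+2)] = √15 ≈ 3.87 BM.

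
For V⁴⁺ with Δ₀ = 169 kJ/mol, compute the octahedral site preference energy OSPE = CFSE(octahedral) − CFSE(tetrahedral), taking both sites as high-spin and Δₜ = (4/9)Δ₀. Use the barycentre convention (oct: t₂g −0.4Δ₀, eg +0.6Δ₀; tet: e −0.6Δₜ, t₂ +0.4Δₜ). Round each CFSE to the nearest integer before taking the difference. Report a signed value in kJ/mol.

-23

V sits in group 5; removing 4 electrons leaves V⁴⁺ with 5 − 4 = 1 d electrons.
Octahedral (high-spin): t₂g¹ eg⁰, CFSE = 1(−0.4) + 0(+0.6) = -0.4Δ₀ = -0.4 × 169 = -68 kJ/mol.
Tetrahedral e¹ t₂⁰ gives -0.6Δₜ = -0.6 × (4/9) × 169 = -45 kJ/mol.
OSPE = CFSE(oct) − CFSE(tet) = -68 − (-45) = -23 kJ/mol.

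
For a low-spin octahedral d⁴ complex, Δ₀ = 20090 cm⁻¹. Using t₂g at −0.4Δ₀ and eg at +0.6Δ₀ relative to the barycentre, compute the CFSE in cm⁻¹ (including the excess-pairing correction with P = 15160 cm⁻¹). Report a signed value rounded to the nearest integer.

Electron filling gives t₂g⁴ eg⁰.
CFSE(orbital) = 4×(-0.4Δ₀) + 0×(0.6Δ₀) = -1.6Δ₀; with Δ₀ = 20090 cm⁻¹ that is -32144 cm⁻¹.
Relative to high-spin t₂g³ eg¹ (0 paired), the low-spin configuration has 1 additional pair, contributing +1 × 15160 = +15160 cm⁻¹.
Net CFSE = -32144 + 15160 = -16984 cm⁻¹.

-16984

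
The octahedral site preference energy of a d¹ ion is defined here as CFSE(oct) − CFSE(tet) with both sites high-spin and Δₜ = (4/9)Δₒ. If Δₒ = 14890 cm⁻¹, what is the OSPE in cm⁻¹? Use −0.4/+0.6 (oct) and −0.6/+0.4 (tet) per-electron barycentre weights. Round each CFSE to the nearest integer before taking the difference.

-1985

Octahedral (high-spin): t2g^1 e_g^0, CFSE = 1(−0.4) + 0(+0.6) = -0.4Δₒ = -0.4 × 14890 = -5956 cm⁻¹.
In a tetrahedral site the filling is e^1 t2^0: CFSE(tet) = -0.6Δₜ = -0.6 × (4/9)(14890) = -3971 cm⁻¹.
Subtracting, OSPE = -5956 − (-3971) = -1985 cm⁻¹.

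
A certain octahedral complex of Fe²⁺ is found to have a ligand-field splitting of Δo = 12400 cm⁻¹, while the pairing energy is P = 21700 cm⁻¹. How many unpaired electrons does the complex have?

Fe sits in group 8; removing 2 electrons leaves Fe²⁺ with 8 − 2 = 6 d electrons.
With Δo < P the complex is high-spin.
Configuration: t₂g⁴ eg².
Unpaired electrons: 4.

4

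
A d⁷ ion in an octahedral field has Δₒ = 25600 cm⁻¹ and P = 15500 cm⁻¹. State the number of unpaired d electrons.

1

Δₒ > P, so pairing is preferred: the ground state is low-spin.
Configuration: t₂g⁶ eg¹.
Unpaired electrons: 1.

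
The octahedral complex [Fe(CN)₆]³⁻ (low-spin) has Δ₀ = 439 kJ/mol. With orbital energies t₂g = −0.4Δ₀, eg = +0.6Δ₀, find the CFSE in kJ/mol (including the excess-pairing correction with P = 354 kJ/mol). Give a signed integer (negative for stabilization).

Each CN⁻ contributes -1; 6 × (-1) = -6. With overall charge -3, Fe is in the +3 oxidation state.
Fe sits in group 8; removing 3 electrons leaves Fe³⁺ with 8 − 3 = 5 d electrons.
Configuration: t₂g⁵ eg⁰.
Orbital CFSE = 5(-0.4) + 0(0.6) = -2.0Δ₀ = -2.0 × 439 = -878 kJ/mol.
Pairing penalty: 2 pairs vs 0 in the high-spin reference → 2 extra × P = 708 kJ/mol.
Combining: -878 + 708 = -170 kJ/mol.

-170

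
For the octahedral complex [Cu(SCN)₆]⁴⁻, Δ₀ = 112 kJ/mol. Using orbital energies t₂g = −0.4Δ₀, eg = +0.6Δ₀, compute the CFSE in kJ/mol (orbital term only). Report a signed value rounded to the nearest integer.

Each SCN⁻ contributes -1; 6 × (-1) = -6. With overall charge -4, Cu is in the +2 oxidation state.
Cu is in group 11, so Cu²⁺ is d⁹ (11 − 2 = 9).
For octahedral d⁹ the high- and low-spin configurations coincide.
The d⁹ electrons fill as t₂g⁶ eg³.
CFSE(orbital) = 6×(-0.4Δ₀) + 3×(0.6Δ₀) = -0.6Δ₀; with Δ₀ = 112 kJ/mol that is -67 kJ/mol.

-67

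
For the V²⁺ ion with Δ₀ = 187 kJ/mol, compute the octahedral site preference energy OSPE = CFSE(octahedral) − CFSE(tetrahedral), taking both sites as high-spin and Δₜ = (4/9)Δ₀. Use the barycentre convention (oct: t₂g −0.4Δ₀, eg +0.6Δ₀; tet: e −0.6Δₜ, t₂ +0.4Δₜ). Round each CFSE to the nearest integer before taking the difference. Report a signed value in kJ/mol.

-158

V²⁺: group 5, so d-count = 5 − 2 = 3.
Octahedral (high-spin): t₂g³ eg⁰, CFSE = 3(−0.4) + 0(+0.6) = -1.2Δ₀ = -1.2 × 187 = -224 kJ/mol.
Tetrahedral: e² t₂¹, CFSE = 2(−0.6) + 1(+0.4) = -0.8Δₜ = -0.8 × (4/9) × 187 = -66 kJ/mol.
Subtracting, OSPE = -224 − (-66) = -158 kJ/mol.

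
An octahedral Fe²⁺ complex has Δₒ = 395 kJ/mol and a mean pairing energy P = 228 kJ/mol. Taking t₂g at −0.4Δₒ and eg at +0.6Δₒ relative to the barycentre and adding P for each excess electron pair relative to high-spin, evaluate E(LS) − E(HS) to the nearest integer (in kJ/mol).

Fe²⁺: group 8, so d-count = 8 − 2 = 6.
High-spin: t₂g⁴ eg², CFSE = -0.4Δₒ = -158 kJ/mol.
For low-spin the configuration is t₂g⁶ eg⁰: orbital energy -2.4 × 395 = -948 kJ/mol, and 2 additional pairs relative to high-spin add 456 kJ/mol, giving -492 kJ/mol.
E(LS) − E(HS) = -492 − (-158) = -334 kJ/mol.

-334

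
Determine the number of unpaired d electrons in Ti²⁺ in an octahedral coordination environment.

Ti sits in group 4; removing 2 electrons leaves Ti²⁺ with 4 − 2 = 2 d electrons.
Configuration: t₂g² eg⁰, giving 2 unpaired electrons.

2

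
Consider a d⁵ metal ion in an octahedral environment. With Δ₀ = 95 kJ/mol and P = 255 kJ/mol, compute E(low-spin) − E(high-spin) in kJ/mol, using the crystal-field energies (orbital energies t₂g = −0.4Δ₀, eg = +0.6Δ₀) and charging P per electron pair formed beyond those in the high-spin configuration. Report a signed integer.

High-spin d⁵ fills as t₂g³ eg² with CFSE 3(−0.4) + 2(+0.6) = 0.0Δ₀ = 0 kJ/mol.
For low-spin the configuration is t₂g⁵ eg⁰: orbital energy -2.0 × 95 = -190 kJ/mol, and 2 additional pairs relative to high-spin add 510 kJ/mol, giving 320 kJ/mol.
E(LS) − E(HS) = 320 − (0) = 320 kJ/mol.

320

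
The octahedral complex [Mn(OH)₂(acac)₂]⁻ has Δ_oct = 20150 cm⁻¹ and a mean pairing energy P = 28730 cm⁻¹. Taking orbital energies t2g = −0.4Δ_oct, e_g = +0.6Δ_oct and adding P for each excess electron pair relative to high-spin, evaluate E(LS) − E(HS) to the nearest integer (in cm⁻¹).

Ligand charges: 2×(-1) from OH⁻ and 2×(-1) from acac⁻ sum to -4; with overall charge -1, Mn is +3.
Mn is in group 7, so Mn³⁺ is d⁴ (7 − 3 = 4).
High-spin: t2g^3 e_g^1, CFSE = -0.6Δ_oct = -12090 cm⁻¹.
Low-spin: t2g^4 e_g^0, orbital CFSE = -1.6Δ_oct = -32240 cm⁻¹; plus 1 excess pair × P = +28730 cm⁻¹; total -3510 cm⁻¹.
The difference is -3510 − (-12090) = 8580 cm⁻¹, so high-spin lies lower.

8580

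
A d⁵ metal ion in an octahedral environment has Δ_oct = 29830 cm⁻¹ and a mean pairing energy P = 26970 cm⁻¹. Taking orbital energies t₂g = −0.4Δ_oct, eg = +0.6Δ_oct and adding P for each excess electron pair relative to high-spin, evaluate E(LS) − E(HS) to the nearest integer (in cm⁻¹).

-5720

High-spin: t₂g³ eg², CFSE = 0.0Δ_oct = 0 cm⁻¹.
For low-spin the configuration is t₂g⁵ eg⁰: orbital energy -2.0 × 29830 = -59660 cm⁻¹, and 2 additional pairs relative to high-spin add 53940 cm⁻¹, giving -5720 cm⁻¹.
The difference is -5720 − (0) = -5720 cm⁻¹, so low-spin lies lower.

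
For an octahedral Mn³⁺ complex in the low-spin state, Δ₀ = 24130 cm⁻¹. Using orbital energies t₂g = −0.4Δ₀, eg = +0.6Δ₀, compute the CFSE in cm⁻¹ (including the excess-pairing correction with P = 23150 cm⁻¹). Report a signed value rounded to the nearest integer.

-15458

Mn sits in group 7; removing 3 electrons leaves Mn³⁺ with 7 − 3 = 4 d electrons.
The d⁴ electrons fill as t₂g⁴ eg⁰.
Orbital CFSE = 4(-0.4) + 0(0.6) = -1.6Δ₀ = -1.6 × 24130 = -38608 cm⁻¹.
High-spin d⁴ would be t₂g³ eg¹ with 0 pairs; low-spin has 1, so 1 excess pair costs +1P = +23150 cm⁻¹.
Combining: -38608 + 23150 = -15458 cm⁻¹.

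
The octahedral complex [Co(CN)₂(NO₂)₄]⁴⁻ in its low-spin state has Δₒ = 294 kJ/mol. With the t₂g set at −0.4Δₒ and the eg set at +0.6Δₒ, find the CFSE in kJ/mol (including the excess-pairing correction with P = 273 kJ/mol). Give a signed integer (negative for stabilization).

Ligand charges: 2×(-1) from CN⁻ and 4×(-1) from NO₂⁻ sum to -6; with overall charge -4, Co is +2.
Co sits in group 9; removing 2 electrons leaves Co²⁺ with 9 − 2 = 7 d electrons.
Electron filling gives t₂g⁶ eg¹.
Orbital CFSE = 6(-0.4) + 1(0.6) = -1.8Δₒ = -1.8 × 294 = -529 kJ/mol.
High-spin d⁷ would be t₂g⁵ eg² with 2 pairs; low-spin has 3, so 1 excess pair costs +1P = +273 kJ/mol.
Overall CFSE = -529 + 273 = -256 kJ/mol.

-256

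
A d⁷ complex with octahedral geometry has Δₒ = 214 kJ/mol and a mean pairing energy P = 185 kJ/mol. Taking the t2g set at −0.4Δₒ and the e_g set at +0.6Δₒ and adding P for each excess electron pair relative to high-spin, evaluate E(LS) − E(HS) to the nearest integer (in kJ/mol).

-29

High-spin d⁷ fills as t2g^5 e_g^2 with CFSE 5(−0.4) + 2(+0.6) = -0.8Δₒ = -171 kJ/mol.
Low-spin: t2g^6 e_g^1, orbital CFSE = -1.8Δₒ = -385 kJ/mol; plus 1 excess pair × P = +185 kJ/mol; total -200 kJ/mol.
The difference is -200 − (-171) = -29 kJ/mol, so low-spin lies lower.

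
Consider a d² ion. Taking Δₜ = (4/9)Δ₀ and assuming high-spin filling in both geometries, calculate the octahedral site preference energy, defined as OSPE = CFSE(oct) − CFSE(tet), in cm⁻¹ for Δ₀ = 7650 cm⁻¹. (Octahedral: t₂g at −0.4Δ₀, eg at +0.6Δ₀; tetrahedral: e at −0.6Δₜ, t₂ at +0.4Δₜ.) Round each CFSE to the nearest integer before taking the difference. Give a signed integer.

-2040

In an octahedral site d² (HS) is t₂g² eg⁰, giving CFSE(oct) = -0.8Δ₀ = -6120 cm⁻¹.
Tetrahedral e² t₂⁰ gives -1.2Δₜ = -1.2 × (4/9) × 7650 = -4080 cm⁻¹.
OSPE = -6120 − (-4080) = -2040 cm⁻¹.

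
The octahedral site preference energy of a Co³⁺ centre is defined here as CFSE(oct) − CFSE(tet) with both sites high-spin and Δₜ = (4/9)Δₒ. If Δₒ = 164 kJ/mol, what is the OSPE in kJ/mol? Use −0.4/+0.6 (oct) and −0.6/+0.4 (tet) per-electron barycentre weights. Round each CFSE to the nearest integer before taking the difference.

Group 9 minus oxidation state +3 gives a d⁶ configuration for Co³⁺.
Octahedral (high-spin): t₂g⁴ eg², CFSE = 4(−0.4) + 2(+0.6) = -0.4Δₒ = -0.4 × 164 = -66 kJ/mol.
In a tetrahedral site the filling is e³ t₂³: CFSE(tet) = -0.6Δₜ = -0.6 × (4/9)(164) = -44 kJ/mol.
OSPE = -66 − (-44) = -22 kJ/mol.

-22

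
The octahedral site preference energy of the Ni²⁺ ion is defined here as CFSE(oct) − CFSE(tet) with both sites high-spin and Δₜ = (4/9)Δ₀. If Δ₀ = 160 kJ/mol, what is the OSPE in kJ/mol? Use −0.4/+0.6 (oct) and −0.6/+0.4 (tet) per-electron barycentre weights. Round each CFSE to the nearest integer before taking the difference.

-135

Ni is in group 10, so Ni²⁺ is d⁸ (10 − 2 = 8).
Octahedral high-spin t₂g⁶ eg²: CFSE = -1.2 × 160 = -192 kJ/mol.
Tetrahedral e⁴ t₂⁴ gives -0.8Δₜ = -0.8 × (4/9) × 160 = -57 kJ/mol.
OSPE = -192 − (-57) = -135 kJ/mol.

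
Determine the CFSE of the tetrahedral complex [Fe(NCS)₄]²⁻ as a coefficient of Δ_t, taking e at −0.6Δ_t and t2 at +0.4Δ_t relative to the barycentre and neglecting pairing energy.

Each NCS⁻ contributes -1; 4 × (-1) = -4. With overall charge -2, Fe is in the +2 oxidation state.
Group 8 minus oxidation state +2 gives a d⁶ configuration for Fe²⁺.
Tetrahedral splitting is small, so the complex is high-spin.
Configuration: e^3 t2^3.
CFSE = 3(-0.6Δ_t) + 3(0.4Δ_t) = -1.8Δ_t + 1.2Δ_t = -0.6Δ_t.

-0.6 Δ_t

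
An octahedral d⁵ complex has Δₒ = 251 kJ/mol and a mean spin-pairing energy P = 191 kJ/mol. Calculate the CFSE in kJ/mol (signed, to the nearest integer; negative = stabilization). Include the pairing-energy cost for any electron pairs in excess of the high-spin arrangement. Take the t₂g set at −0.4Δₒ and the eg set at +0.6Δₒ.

Here Δₒ > P (251 > 191), so the low-spin state is favoured.
Filling d⁵ accordingly: t₂g⁵ eg⁰.
Orbital CFSE = -2.0Δₒ = -2.0 × 251 = -502 kJ/mol.
Excess pairs vs high-spin: 2 − 0 = 2; pairing cost = +382 kJ/mol.
Net CFSE = -502 + 382 = -120 kJ/mol.

-120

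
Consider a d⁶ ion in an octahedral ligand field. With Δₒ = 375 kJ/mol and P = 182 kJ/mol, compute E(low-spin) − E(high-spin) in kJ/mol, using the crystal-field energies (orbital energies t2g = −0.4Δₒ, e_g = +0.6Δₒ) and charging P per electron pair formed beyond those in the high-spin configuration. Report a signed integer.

In the high-spin limit (t2g^4 e_g^2) the orbital term is -0.4Δₒ = -150 kJ/mol, with no excess pairing.
For low-spin the configuration is t2g^6 e_g^0: orbital energy -2.4 × 375 = -900 kJ/mol, and 2 additional pairs relative to high-spin add 364 kJ/mol, giving -536 kJ/mol.
E(LS) − E(HS) = -536 − (-150) = -386 kJ/mol.

-386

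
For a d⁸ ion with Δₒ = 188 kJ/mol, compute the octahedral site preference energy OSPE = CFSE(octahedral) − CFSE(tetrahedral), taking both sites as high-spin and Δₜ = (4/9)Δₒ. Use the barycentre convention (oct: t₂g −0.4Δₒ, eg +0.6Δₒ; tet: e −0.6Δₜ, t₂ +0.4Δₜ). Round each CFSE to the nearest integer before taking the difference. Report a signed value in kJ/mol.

Octahedral high-spin t2g^6 e_g^2: CFSE = -1.2 × 188 = -226 kJ/mol.
Tetrahedral: e^4 t2^4, CFSE = 4(−0.6) + 4(+0.4) = -0.8Δₜ = -0.8 × (4/9) × 188 = -67 kJ/mol.
Subtracting, OSPE = -226 − (-67) = -159 kJ/mol.

-159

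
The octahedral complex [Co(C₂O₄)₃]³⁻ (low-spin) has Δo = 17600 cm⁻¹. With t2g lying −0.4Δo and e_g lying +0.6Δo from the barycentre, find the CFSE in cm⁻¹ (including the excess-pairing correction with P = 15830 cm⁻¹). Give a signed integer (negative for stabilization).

Each C₂O₄²⁻ contributes -2; 3 × (-2) = -6. With overall charge -3, Co is in the +3 oxidation state.
Co³⁺: group 9, so d-count = 9 − 3 = 6.
The d⁶ electrons fill as t2g^6 e_g^0.
CFSE(orbital) = 6×(-0.4Δo) + 0×(0.6Δo) = -2.4Δo; with Δo = 17600 cm⁻¹ that is -42240 cm⁻¹.
Relative to high-spin t2g^4 e_g^2 (1 paired), the low-spin configuration has 2 additional pairs, contributing +2 × 15830 = +31660 cm⁻¹.
Net CFSE = -42240 + 31660 = -10580 cm⁻¹.

-10580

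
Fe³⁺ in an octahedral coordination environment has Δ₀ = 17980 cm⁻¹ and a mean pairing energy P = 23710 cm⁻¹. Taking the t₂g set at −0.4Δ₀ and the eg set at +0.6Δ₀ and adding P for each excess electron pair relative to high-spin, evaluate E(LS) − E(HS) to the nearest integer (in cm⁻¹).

Group 8 minus oxidation state +3 gives a d⁵ configuration for Fe³⁺.
High-spin d⁵ fills as t₂g³ eg² with CFSE 3(−0.4) + 2(+0.6) = 0.0Δ₀ = 0 cm⁻¹.
Low-spin: t₂g⁵ eg⁰, orbital CFSE = -2.0Δ₀ = -35960 cm⁻¹; plus 2 excess pairs × P = +47420 cm⁻¹; total 11460 cm⁻¹.
The difference is 11460 − (0) = 11460 cm⁻¹, so high-spin lies lower.

11460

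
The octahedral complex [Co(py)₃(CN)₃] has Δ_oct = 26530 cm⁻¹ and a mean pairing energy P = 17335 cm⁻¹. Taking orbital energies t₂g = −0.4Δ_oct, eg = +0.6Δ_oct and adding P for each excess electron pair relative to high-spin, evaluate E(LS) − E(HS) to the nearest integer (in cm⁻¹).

Ligand charges: 3×(+0) from py and 3×(-1) from CN⁻ sum to -3; with overall charge +0, Co is +3.
Co sits in group 9; removing 3 electrons leaves Co³⁺ with 9 − 3 = 6 d electrons.
High-spin: t₂g⁴ eg², CFSE = -0.4Δ_oct = -10612 cm⁻¹.
For low-spin the configuration is t₂g⁶ eg⁰: orbital energy -2.4 × 26530 = -63672 cm⁻¹, and 2 additional pairs relative to high-spin add 34670 cm⁻¹, giving -29002 cm⁻¹.
Thus E(LS) − E(HS) = -18390 cm⁻¹.

-18390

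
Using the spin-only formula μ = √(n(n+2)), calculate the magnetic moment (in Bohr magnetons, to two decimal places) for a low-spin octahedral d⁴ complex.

2.83 Bohr magnetons

Configuration: t2g^4 e_g^0 → 2 unpaired electrons.
μ(spin-only) = √[2(2+2)] = √8 ≈ 2.83 Bohr magnetons.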